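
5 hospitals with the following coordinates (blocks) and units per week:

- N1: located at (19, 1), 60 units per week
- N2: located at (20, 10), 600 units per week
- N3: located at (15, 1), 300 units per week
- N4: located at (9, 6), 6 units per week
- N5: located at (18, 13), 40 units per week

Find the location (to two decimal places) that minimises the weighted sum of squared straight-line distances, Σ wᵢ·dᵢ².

(18.30, 6.87)

The minimiser of Σwᵢ‖p−pᵢ‖² is the weighted centroid p* = (Σwᵢpᵢ)/(Σwᵢ).
Σwᵢ = 1006.
Σwᵢxᵢ = 60·19 + 600·20 + 300·15 + 6·9 + 40·18 = 18414.
Σwᵢyᵢ = 60·1 + 600·10 + 300·1 + 6·6 + 40·13 = 6916.
x* = 18414/1006 = 18.30, y* = 6916/1006 = 6.87.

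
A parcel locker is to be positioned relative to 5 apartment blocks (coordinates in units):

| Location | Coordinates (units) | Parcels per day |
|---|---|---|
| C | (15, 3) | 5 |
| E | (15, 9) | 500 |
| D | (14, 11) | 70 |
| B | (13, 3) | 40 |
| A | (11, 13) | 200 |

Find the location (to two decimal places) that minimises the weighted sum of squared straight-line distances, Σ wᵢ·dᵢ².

The minimiser of Σwᵢ‖p−pᵢ‖² is the weighted centroid p* = (Σwᵢpᵢ)/(Σwᵢ).
Σwᵢ = 815.
Σwᵢxᵢ = 5·15 + 500·15 + 70·14 + 40·13 + 200·11 = 11275.
Σwᵢyᵢ = 5·3 + 500·9 + 70·11 + 40·3 + 200·13 = 8005.
x* = 11275/815 = 13.83, y* = 8005/815 = 9.82.

(13.83, 9.82)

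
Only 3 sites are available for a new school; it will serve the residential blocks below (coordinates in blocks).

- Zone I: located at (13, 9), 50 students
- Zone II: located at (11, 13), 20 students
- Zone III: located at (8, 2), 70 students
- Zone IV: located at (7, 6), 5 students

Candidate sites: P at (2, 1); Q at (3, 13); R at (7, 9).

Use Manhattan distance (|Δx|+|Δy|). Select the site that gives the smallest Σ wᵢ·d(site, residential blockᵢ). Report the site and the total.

R, total 1035 blocks

Total weighted distance at each candidate:
  P (2, 1): total = 1910
  Q (3, 13): total = 2035
  R (7, 9): total = 1035
Minimum is at R with total 1035 blocks.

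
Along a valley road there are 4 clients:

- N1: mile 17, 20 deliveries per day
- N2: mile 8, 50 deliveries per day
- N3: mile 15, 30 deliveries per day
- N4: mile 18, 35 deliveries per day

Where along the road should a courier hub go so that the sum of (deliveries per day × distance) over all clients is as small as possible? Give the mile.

For a sum of weighted absolute distances on a line, the optimum is the weighted median (not the mean). Total weight W = 135; half-weight = 67.5.
Sort by position and accumulate weight:
  mile 8 (N2, w=50) → cum 50
  mile 15 (N3, w=30) → cum 80  ≥ 67.5 → median here
  mile 17 (N1, w=20) → cum 100
  mile 18 (N4, w=35) → cum 135
Optimal location: mile 15.

x = 15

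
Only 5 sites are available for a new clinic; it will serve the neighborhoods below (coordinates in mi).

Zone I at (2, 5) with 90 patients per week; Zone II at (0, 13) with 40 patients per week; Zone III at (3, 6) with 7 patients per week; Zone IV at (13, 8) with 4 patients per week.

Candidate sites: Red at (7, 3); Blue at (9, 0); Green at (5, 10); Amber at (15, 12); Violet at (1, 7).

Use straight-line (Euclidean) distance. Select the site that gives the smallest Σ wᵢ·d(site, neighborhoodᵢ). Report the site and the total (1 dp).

Violet, total 508.4 mi

Total weighted distance at each candidate:
  Red (7, 3): total = 1039.2
  Blue (9, 0): total = 1501.8
  Green (5, 10): total = 822.3
  Amber (15, 12): total = 2042.0
  Violet (1, 7): total = 508.4
Minimum is at Violet with total 508.4 mi.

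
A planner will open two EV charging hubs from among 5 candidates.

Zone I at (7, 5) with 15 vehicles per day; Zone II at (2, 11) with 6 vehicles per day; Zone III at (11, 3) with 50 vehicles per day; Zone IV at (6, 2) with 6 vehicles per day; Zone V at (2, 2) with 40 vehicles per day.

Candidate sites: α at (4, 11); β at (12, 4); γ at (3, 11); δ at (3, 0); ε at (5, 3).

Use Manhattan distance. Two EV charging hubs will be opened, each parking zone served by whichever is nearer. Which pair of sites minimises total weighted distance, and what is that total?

Evaluate every pair (each demand assigned to the nearer of the two):
  {β, ε}: total = 398
  {β, δ}: total = 412
  {γ, ε}: total = 538
  {α, ε}: total = 544
  {δ, ε}: total = 558
  {β, γ}: total = 644
  {α, β}: total = 690
  {γ, δ}: total = 841
  {α, δ}: total = 847
  {α, γ}: total = 1357
Best pair: {β, ε} with total 398.

{β, ε}, total 398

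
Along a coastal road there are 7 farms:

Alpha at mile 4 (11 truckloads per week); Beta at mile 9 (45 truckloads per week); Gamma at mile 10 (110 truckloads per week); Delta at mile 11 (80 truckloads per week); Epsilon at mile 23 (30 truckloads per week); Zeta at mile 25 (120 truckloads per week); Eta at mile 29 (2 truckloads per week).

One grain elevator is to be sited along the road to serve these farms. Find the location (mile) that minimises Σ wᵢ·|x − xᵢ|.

x = 11

For a sum of weighted absolute distances on a line, the optimum is the weighted median (not the mean). Total weight W = 398; half-weight = 199.
Sort by position and accumulate weight:
  mile 4 (Alpha, w=11) → cum 11
  mile 9 (Beta, w=45) → cum 56
  mile 10 (Gamma, w=110) → cum 166
  mile 11 (Delta, w=80) → cum 246  ≥ 199 → median here
  mile 23 (Epsilon, w=30) → cum 276
  mile 25 (Zeta, w=120) → cum 396
  mile 29 (Eta, w=2) → cum 398
Optimal location: mile 11.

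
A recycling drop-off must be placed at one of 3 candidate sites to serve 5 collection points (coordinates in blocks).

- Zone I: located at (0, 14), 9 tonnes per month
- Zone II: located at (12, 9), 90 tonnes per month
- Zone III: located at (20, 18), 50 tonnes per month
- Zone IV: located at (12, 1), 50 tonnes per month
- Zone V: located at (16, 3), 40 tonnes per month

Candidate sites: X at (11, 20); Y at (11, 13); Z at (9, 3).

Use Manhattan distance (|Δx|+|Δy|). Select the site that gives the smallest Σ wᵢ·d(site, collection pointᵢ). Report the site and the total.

Y, total 2508 blocks

Total weighted distance at each candidate:
  X (11, 20): total = 3663
  Y (11, 13): total = 2508
  Z (9, 3): total = 2820
Minimum is at Y with total 2508 blocks.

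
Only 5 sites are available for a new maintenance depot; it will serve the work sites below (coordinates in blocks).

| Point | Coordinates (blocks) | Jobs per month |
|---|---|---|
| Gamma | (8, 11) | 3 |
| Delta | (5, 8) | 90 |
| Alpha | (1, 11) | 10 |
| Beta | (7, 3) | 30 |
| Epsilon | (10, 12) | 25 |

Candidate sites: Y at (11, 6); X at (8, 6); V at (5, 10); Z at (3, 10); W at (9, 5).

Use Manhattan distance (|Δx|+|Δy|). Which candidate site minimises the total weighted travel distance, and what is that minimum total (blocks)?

V, total 687 blocks

Total weighted distance at each candidate:
  Y (11, 6): total = 1279
  X (8, 6): total = 905
  V (5, 10): total = 687
  Z (3, 10): total = 963
  W (9, 5): total = 1111
Minimum is at V with total 687 blocks.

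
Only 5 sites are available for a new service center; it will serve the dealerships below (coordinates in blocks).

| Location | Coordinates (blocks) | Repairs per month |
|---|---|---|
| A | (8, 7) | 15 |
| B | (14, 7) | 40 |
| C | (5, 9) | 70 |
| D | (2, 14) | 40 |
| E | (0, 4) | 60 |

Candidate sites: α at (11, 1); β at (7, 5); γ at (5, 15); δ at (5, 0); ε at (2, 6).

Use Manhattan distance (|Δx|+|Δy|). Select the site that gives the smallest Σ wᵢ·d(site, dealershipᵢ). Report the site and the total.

ε, total 1605 blocks

Total weighted distance at each candidate:
  α (11, 1): total = 3195
  β (7, 5): total = 1865
  γ (5, 15): total = 2385
  δ (5, 0): total = 2640
  ε (2, 6): total = 1605
Minimum is at ε with total 1605 blocks.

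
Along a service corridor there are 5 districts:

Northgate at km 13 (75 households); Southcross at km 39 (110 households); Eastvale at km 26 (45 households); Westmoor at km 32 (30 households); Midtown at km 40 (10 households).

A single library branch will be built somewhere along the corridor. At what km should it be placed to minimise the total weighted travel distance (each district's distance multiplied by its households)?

x = 32

For a sum of weighted absolute distances on a line, the optimum is the weighted median (not the mean). Total weight W = 270; half-weight = 135.
Sort by position and accumulate weight:
  km 13 (Northgate, w=75) → cum 75
  km 26 (Eastvale, w=45) → cum 120
  km 32 (Westmoor, w=30) → cum 150  ≥ 135 → median here
  km 39 (Southcross, w=110) → cum 260
  km 40 (Midtown, w=10) → cum 270
Optimal location: km 32.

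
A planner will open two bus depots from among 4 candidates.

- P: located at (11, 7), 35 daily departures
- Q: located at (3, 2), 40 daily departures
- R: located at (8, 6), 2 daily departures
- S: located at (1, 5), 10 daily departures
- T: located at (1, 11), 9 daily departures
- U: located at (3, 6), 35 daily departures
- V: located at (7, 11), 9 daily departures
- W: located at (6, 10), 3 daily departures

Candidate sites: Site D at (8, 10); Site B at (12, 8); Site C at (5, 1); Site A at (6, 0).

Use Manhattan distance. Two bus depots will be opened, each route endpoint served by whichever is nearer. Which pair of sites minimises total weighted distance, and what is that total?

{Site B, Site C}, total 749

Evaluate every pair (each demand assigned to the nearer of the two):
  {Site B, Site C}: total = 749
  {Site D, Site C}: total = 759
  {Site B, Site A}: total = 919
  {Site D, Site A}: total = 929
  {Site D, Site B}: total = 1129
  {Site C, Site A}: total = 1145
Best pair: {Site B, Site C} with total 749.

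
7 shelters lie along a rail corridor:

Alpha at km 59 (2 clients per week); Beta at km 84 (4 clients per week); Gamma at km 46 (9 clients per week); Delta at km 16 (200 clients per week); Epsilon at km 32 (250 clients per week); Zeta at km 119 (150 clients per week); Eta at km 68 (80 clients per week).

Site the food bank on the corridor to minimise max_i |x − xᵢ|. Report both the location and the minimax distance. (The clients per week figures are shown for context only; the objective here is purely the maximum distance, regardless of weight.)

The 1-center on a line is the midpoint of the two extreme points: leftmost at 16, rightmost at 119.
Optimal location = (16 + 119)/2 = 67.5; maximum distance = (119 − 16)/2 = 51.5.

location 67.5, max distance 51.5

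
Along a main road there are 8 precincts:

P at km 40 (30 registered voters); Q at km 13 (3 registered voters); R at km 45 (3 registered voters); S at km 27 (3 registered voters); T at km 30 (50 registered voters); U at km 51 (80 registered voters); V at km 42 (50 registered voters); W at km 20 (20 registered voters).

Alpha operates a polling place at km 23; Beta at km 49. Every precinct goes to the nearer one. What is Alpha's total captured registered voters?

The indifferent point is the midpoint (23+49)/2 = 36; precincts left of it (closer to Alpha at 23) go to Alpha, those right go to Beta.
  Q at 13 (w=3) → Alpha
  W at 20 (w=20) → Alpha
  S at 27 (w=3) → Alpha
  T at 30 (w=50) → Alpha
  P at 40 (w=30) → Beta
  V at 42 (w=50) → Beta
  R at 45 (w=3) → Beta
  U at 51 (w=80) → Beta
Alpha captures 76; Beta captures 163.

76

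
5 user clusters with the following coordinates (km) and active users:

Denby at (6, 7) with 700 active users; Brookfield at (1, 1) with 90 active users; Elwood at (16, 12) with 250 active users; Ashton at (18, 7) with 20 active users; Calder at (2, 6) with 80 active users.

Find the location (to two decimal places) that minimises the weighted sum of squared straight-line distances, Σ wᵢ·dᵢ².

The minimiser of Σwᵢ‖p−pᵢ‖² is the weighted centroid p* = (Σwᵢpᵢ)/(Σwᵢ).
Σwᵢ = 1140.
Σwᵢxᵢ = 700·6 + 90·1 + 250·16 + 20·18 + 80·2 = 8810.
Σwᵢyᵢ = 700·7 + 90·1 + 250·12 + 20·7 + 80·6 = 8610.
x* = 8810/1140 = 7.73, y* = 8610/1140 = 7.55.

(7.73, 7.55)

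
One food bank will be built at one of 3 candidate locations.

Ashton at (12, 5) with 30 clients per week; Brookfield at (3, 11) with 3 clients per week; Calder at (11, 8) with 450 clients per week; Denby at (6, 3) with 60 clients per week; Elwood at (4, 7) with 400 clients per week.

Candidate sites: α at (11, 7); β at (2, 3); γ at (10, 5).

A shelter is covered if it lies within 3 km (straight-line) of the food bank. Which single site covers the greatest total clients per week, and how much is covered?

α, covering 480

Coverage radius r = 3 km; a point is covered iff (Δx)²+(Δy)² ≤ 3² = 9.
  α (11, 7): covers {Ashton, Calder} → 480
  β (2, 3): covers {none} → 0
  γ (10, 5): covers {Ashton} → 30
Maximum coverage at α: 480 clients per week.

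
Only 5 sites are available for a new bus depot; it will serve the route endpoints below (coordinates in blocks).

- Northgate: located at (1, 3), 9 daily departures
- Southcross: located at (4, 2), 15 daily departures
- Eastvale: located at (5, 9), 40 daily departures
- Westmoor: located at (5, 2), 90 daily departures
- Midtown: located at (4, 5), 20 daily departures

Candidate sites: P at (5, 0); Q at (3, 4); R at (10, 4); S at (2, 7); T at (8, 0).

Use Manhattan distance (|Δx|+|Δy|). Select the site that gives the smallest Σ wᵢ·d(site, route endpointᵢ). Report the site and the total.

Q, total 752 blocks

Total weighted distance at each candidate:
  P (5, 0): total = 768
  Q (3, 4): total = 752
  R (10, 4): total = 1380
  S (2, 7): total = 1150
  T (8, 0): total = 1290
Minimum is at Q with total 752 blocks.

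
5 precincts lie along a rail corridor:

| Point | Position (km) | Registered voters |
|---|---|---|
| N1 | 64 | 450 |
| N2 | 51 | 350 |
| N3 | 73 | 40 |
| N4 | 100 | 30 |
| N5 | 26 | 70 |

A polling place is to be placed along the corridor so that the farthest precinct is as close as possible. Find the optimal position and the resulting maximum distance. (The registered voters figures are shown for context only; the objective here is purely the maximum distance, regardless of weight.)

The 1-center on a line is the midpoint of the two extreme points: leftmost at 26, rightmost at 100.
Optimal location = (26 + 100)/2 = 63; maximum distance = (100 − 26)/2 = 37.

location 63, max distance 37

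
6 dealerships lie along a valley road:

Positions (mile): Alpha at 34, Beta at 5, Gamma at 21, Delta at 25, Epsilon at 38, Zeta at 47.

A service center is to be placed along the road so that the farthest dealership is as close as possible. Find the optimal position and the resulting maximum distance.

The 1-center on a line is the midpoint of the two extreme points: leftmost at 5, rightmost at 47.
Optimal location = (5 + 47)/2 = 26; maximum distance = (47 − 5)/2 = 21.

location 26, max distance 21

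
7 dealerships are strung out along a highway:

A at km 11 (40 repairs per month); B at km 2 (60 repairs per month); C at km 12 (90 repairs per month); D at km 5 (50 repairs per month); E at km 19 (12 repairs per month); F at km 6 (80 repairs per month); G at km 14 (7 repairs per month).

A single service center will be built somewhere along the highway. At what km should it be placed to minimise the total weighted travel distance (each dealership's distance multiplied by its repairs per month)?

For a sum of weighted absolute distances on a line, the optimum is the weighted median (not the mean). Total weight W = 339; half-weight = 169.5.
Sort by position and accumulate weight:
  km 2 (B, w=60) → cum 60
  km 5 (D, w=50) → cum 110
  km 6 (F, w=80) → cum 190  ≥ 169.5 → median here
  km 11 (A, w=40) → cum 230
  km 12 (C, w=90) → cum 320
  km 14 (G, w=7) → cum 327
  km 19 (E, w=12) → cum 339
Optimal location: km 6.

x = 6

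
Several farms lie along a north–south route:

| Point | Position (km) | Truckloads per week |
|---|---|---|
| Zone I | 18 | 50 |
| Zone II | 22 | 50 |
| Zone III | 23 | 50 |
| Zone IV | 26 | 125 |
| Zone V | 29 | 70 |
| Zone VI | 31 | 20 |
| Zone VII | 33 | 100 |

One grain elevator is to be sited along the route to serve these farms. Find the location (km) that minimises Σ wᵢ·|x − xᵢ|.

x = 26

For a sum of weighted absolute distances on a line, the optimum is the weighted median (not the mean). Total weight W = 465; half-weight = 232.5.
Sort by position and accumulate weight:
  km 18 (Zone I, w=50) → cum 50
  km 22 (Zone II, w=50) → cum 100
  km 23 (Zone III, w=50) → cum 150
  km 26 (Zone IV, w=125) → cum 275  ≥ 232.5 → median here
  km 29 (Zone V, w=70) → cum 345
  km 31 (Zone VI, w=20) → cum 365
  km 33 (Zone VII, w=100) → cum 465
Optimal location: km 26.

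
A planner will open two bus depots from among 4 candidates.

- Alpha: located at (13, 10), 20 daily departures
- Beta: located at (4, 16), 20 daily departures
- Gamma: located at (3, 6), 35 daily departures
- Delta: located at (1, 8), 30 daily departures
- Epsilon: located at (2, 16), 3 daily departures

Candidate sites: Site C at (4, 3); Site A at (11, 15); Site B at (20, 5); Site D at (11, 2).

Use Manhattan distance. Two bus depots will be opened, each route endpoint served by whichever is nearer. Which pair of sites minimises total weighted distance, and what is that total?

Evaluate every pair (each demand assigned to the nearer of the two):
  {Site C, Site A}: total = 710
  {Site C, Site D}: total = 885
  {Site C, Site B}: total = 925
  {Site A, Site D}: total = 1230
  {Site A, Site B}: total = 1435
  {Site B, Site D}: total = 1589
Best pair: {Site C, Site A} with total 710.

{Site C, Site A}, total 710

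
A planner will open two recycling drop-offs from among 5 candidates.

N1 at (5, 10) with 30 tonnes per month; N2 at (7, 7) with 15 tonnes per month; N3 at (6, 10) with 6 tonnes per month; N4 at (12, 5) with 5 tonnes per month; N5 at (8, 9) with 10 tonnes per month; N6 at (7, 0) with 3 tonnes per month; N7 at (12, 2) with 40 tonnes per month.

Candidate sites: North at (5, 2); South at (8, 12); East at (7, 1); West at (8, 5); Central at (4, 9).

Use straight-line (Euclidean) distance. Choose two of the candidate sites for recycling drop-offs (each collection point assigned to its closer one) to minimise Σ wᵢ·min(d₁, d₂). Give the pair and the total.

{West, Central}, total 364.7

Evaluate every pair (each demand assigned to the nearer of the two):
  {West, Central}: total = 364.7
  {East, Central}: total = 388.9
  {South, West}: total = 424.0
  {South, East}: total = 470.6
  {North, Central}: total = 476.5
  {East, West}: total = 503.8
  {North, West}: total = 509.3
  {North, South}: total = 558.2
  {South, Central}: total = 633.9
  {North, East}: total = 684.3
Best pair: {West, Central} with total 364.7.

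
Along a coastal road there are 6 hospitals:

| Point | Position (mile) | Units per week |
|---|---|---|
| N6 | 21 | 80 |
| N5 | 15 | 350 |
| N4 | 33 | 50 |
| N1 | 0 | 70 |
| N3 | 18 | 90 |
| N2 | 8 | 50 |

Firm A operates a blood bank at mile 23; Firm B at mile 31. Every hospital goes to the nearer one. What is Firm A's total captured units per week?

640

The indifferent point is the midpoint (23+31)/2 = 27; hospitals left of it (closer to Firm A at 23) go to Firm A, those right go to Firm B.
  N1 at 0 (w=70) → Firm A
  N2 at 8 (w=50) → Firm A
  N5 at 15 (w=350) → Firm A
  N3 at 18 (w=90) → Firm A
  N6 at 21 (w=80) → Firm A
  N4 at 33 (w=50) → Firm B
Firm A captures 640; Firm B captures 50.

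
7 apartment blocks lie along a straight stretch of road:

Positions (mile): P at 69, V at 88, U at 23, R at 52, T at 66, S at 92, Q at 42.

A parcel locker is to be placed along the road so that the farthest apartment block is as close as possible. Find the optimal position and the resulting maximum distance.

location 57.5, max distance 34.5

The 1-center on a line is the midpoint of the two extreme points: leftmost at 23, rightmost at 92.
Optimal location = (23 + 92)/2 = 57.5; maximum distance = (92 − 23)/2 = 34.5.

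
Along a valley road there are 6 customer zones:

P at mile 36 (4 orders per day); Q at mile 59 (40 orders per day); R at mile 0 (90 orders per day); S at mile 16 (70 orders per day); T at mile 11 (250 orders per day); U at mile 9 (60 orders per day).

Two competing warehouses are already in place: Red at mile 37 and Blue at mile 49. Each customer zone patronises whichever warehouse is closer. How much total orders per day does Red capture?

474

The indifferent point is the midpoint (37+49)/2 = 43; customer zones left of it (closer to Red at 37) go to Red, those right go to Blue.
  R at 0 (w=90) → Red
  U at 9 (w=60) → Red
  T at 11 (w=250) → Red
  S at 16 (w=70) → Red
  P at 36 (w=4) → Red
  Q at 59 (w=40) → Blue
Red captures 474; Blue captures 40.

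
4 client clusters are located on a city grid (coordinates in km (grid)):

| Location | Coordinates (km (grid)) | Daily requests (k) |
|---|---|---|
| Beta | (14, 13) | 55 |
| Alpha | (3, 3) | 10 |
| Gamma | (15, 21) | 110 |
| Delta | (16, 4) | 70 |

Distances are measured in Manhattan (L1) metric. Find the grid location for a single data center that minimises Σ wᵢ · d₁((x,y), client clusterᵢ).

(15, 13)

Manhattan distance separates: Σwᵢ(|x−xᵢ|+|y−yᵢ|) = Σwᵢ|x−xᵢ| + Σwᵢ|y−yᵢ|, so x and y are optimised independently as 1-D weighted medians.
Total weight W = 245; half = 122.5.
x-coordinate, sorted with cumulative weight:
  x=3 (Alpha, w=10) cum 10
  x=14 (Beta, w=55) cum 65
  x=15 (Gamma, w=110) cum 175  ← median
  x=16 (Delta, w=70) cum 245
⇒ x* = 15
y-coordinate, sorted with cumulative weight:
  y=3 (Alpha, w=10) cum 10
  y=4 (Delta, w=70) cum 80
  y=13 (Beta, w=55) cum 135  ← median
  y=21 (Gamma, w=110) cum 245
⇒ y* = 13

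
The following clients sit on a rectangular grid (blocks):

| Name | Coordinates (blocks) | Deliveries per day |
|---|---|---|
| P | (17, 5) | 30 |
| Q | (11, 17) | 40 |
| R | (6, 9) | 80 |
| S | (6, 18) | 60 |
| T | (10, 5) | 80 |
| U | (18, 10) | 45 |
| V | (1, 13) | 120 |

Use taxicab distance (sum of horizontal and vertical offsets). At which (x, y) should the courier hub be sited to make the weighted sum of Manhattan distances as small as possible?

(6, 10)

Manhattan distance separates: Σwᵢ(|x−xᵢ|+|y−yᵢ|) = Σwᵢ|x−xᵢ| + Σwᵢ|y−yᵢ|, so x and y are optimised independently as 1-D weighted medians.
Total weight W = 455; half = 227.5.
x-coordinate, sorted with cumulative weight:
  x=1 (V, w=120) cum 120
  x=6 (R, w=80) cum 200
  x=6 (S, w=60) cum 260  ← median
  x=10 (T, w=80) cum 340
  x=11 (Q, w=40) cum 380
  x=17 (P, w=30) cum 410
  x=18 (U, w=45) cum 455
⇒ x* = 6
y-coordinate, sorted with cumulative weight:
  y=5 (P, w=30) cum 30
  y=5 (T, w=80) cum 110
  y=9 (R, w=80) cum 190
  y=10 (U, w=45) cum 235  ← median
  y=13 (V, w=120) cum 355
  y=17 (Q, w=40) cum 395
  y=18 (S, w=60) cum 455
⇒ y* = 10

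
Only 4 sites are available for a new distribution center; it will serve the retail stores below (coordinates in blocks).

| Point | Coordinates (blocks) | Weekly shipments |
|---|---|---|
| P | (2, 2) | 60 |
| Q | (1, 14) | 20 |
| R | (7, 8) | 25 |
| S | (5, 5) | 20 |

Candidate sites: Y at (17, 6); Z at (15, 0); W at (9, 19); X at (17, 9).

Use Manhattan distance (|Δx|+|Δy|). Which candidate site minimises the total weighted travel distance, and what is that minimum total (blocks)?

Total weighted distance at each candidate:
  Y (17, 6): total = 2180
  Z (15, 0): total = 2160
  W (9, 19): total = 2385
  X (17, 9): total = 2335
Minimum is at Z with total 2160 blocks.

Z, total 2160 blocks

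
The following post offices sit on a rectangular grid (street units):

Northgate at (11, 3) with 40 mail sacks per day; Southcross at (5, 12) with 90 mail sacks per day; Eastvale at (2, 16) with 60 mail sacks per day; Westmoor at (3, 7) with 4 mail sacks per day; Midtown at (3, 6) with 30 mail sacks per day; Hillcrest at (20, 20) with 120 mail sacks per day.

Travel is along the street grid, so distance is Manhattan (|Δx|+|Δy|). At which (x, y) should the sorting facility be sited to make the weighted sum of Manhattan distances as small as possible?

Manhattan distance separates: Σwᵢ(|x−xᵢ|+|y−yᵢ|) = Σwᵢ|x−xᵢ| + Σwᵢ|y−yᵢ|, so x and y are optimised independently as 1-D weighted medians.
Total weight W = 344; half = 172.
x-coordinate, sorted with cumulative weight:
  x=2 (Eastvale, w=60) cum 60
  x=3 (Westmoor, w=4) cum 64
  x=3 (Midtown, w=30) cum 94
  x=5 (Southcross, w=90) cum 184  ← median
  x=11 (Northgate, w=40) cum 224
  x=20 (Hillcrest, w=120) cum 344
⇒ x* = 5
y-coordinate, sorted with cumulative weight:
  y=3 (Northgate, w=40) cum 40
  y=6 (Midtown, w=30) cum 70
  y=7 (Westmoor, w=4) cum 74
  y=12 (Southcross, w=90) cum 164
  y=16 (Eastvale, w=60) cum 224  ← median
  y=20 (Hillcrest, w=120) cum 344
⇒ y* = 16

(5, 16)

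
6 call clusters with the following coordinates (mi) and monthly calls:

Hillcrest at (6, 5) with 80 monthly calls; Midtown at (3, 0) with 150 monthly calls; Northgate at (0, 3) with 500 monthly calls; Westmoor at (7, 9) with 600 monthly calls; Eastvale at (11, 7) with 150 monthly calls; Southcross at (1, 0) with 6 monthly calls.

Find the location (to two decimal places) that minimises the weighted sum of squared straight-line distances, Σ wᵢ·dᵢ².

(4.57, 5.62)

The minimiser of Σwᵢ‖p−pᵢ‖² is the weighted centroid p* = (Σwᵢpᵢ)/(Σwᵢ).
Σwᵢ = 1486.
Σwᵢxᵢ = 80·6 + 150·3 + 500·0 + 600·7 + 150·11 + 6·1 = 6786.
Σwᵢyᵢ = 80·5 + 150·0 + 500·3 + 600·9 + 150·7 + 6·0 = 8350.
x* = 6786/1486 = 4.57, y* = 8350/1486 = 5.62.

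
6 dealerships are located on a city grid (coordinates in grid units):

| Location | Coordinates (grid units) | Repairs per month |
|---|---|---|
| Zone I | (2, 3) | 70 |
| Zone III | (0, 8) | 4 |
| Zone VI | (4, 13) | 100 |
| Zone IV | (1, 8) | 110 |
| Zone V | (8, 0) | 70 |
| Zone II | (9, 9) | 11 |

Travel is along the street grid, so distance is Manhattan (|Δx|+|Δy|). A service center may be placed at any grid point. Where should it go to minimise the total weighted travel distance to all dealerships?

Manhattan distance separates: Σwᵢ(|x−xᵢ|+|y−yᵢ|) = Σwᵢ|x−xᵢ| + Σwᵢ|y−yᵢ|, so x and y are optimised independently as 1-D weighted medians.
Total weight W = 365; half = 182.5.
x-coordinate, sorted with cumulative weight:
  x=0 (Zone III, w=4) cum 4
  x=1 (Zone IV, w=110) cum 114
  x=2 (Zone I, w=70) cum 184  ← median
  x=4 (Zone VI, w=100) cum 284
  x=8 (Zone V, w=70) cum 354
  x=9 (Zone II, w=11) cum 365
⇒ x* = 2
y-coordinate, sorted with cumulative weight:
  y=0 (Zone V, w=70) cum 70
  y=3 (Zone I, w=70) cum 140
  y=8 (Zone III, w=4) cum 144
  y=8 (Zone IV, w=110) cum 254  ← median
  y=9 (Zone II, w=11) cum 265
  y=13 (Zone VI, w=100) cum 365
⇒ y* = 8

(2, 8)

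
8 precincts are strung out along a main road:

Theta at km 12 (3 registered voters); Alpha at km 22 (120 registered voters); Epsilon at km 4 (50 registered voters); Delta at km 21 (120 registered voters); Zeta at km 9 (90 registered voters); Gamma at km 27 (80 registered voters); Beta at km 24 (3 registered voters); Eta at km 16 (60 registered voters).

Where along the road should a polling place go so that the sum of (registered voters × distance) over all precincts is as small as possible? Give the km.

For a sum of weighted absolute distances on a line, the optimum is the weighted median (not the mean). Total weight W = 526; half-weight = 263.
Sort by position and accumulate weight:
  km 4 (Epsilon, w=50) → cum 50
  km 9 (Zeta, w=90) → cum 140
  km 12 (Theta, w=3) → cum 143
  km 16 (Eta, w=60) → cum 203
  km 21 (Delta, w=120) → cum 323  ≥ 263 → median here
  km 22 (Alpha, w=120) → cum 443
  km 24 (Beta, w=3) → cum 446
  km 27 (Gamma, w=80) → cum 526
Optimal location: km 21.

x = 21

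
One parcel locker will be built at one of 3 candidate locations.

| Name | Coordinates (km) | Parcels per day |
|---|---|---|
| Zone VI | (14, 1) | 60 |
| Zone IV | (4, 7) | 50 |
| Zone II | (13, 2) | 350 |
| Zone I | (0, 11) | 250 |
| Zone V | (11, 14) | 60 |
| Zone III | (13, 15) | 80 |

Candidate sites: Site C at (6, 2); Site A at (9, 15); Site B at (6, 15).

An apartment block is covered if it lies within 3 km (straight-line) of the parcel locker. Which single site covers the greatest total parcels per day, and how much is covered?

Site A, covering 60

Coverage radius r = 3 km; a point is covered iff (Δx)²+(Δy)² ≤ 3² = 9.
  Site C (6, 2): covers {none} → 0
  Site A (9, 15): covers {Zone V} → 60
  Site B (6, 15): covers {none} → 0
Maximum coverage at Site A: 60 parcels per day.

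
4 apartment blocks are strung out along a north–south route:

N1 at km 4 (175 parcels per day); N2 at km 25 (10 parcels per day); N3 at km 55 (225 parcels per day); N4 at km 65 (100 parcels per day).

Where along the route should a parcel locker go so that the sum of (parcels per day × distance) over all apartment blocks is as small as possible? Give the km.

x = 55

For a sum of weighted absolute distances on a line, the optimum is the weighted median (not the mean). Total weight W = 510; half-weight = 255.
Sort by position and accumulate weight:
  km 4 (N1, w=175) → cum 175
  km 25 (N2, w=10) → cum 185
  km 55 (N3, w=225) → cum 410  ≥ 255 → median here
  km 65 (N4, w=100) → cum 510
Optimal location: km 55.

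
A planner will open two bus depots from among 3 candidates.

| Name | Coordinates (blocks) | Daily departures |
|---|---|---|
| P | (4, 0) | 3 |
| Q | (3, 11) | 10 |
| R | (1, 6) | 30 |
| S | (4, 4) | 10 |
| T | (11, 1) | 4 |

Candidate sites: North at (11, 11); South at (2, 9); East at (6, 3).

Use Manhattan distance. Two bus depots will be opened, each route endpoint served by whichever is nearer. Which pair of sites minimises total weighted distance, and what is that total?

Evaluate every pair (each demand assigned to the nearer of the two):
  {South, East}: total = 223
  {North, South}: total = 293
  {North, East}: total = 393
Best pair: {South, East} with total 223.

{South, East}, total 223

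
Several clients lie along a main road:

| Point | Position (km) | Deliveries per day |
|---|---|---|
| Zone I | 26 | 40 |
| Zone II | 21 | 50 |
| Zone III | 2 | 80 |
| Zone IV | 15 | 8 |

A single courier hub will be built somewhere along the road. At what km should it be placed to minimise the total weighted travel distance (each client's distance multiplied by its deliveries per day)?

For a sum of weighted absolute distances on a line, the optimum is the weighted median (not the mean). Total weight W = 178; half-weight = 89.
Sort by position and accumulate weight:
  km 2 (Zone III, w=80) → cum 80
  km 15 (Zone IV, w=8) → cum 88
  km 21 (Zone II, w=50) → cum 138  ≥ 89 → median here
  km 26 (Zone I, w=40) → cum 178
Optimal location: km 21.

x = 21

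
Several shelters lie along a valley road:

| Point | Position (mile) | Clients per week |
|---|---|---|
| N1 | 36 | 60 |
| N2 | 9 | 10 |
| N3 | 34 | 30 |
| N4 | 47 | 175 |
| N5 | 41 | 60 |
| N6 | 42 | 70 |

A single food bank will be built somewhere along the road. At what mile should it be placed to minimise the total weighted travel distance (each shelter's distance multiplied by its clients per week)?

x = 42

For a sum of weighted absolute distances on a line, the optimum is the weighted median (not the mean). Total weight W = 405; half-weight = 202.5.
Sort by position and accumulate weight:
  mile 9 (N2, w=10) → cum 10
  mile 34 (N3, w=30) → cum 40
  mile 36 (N1, w=60) → cum 100
  mile 41 (N5, w=60) → cum 160
  mile 42 (N6, w=70) → cum 230  ≥ 202.5 → median here
  mile 47 (N4, w=175) → cum 405
Optimal location: mile 42.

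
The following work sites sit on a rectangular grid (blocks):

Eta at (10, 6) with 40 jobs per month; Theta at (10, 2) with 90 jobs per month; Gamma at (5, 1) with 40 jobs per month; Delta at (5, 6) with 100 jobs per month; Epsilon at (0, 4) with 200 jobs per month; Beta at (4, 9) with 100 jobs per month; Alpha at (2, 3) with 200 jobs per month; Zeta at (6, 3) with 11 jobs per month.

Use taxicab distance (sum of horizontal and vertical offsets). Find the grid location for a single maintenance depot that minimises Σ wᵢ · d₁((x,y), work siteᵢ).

Manhattan distance separates: Σwᵢ(|x−xᵢ|+|y−yᵢ|) = Σwᵢ|x−xᵢ| + Σwᵢ|y−yᵢ|, so x and y are optimised independently as 1-D weighted medians.
Total weight W = 781; half = 390.5.
x-coordinate, sorted with cumulative weight:
  x=0 (Epsilon, w=200) cum 200
  x=2 (Alpha, w=200) cum 400  ← median
  x=4 (Beta, w=100) cum 500
  x=5 (Gamma, w=40) cum 540
  x=5 (Delta, w=100) cum 640
  x=6 (Zeta, w=11) cum 651
  x=10 (Eta, w=40) cum 691
  x=10 (Theta, w=90) cum 781
⇒ x* = 2
y-coordinate, sorted with cumulative weight:
  y=1 (Gamma, w=40) cum 40
  y=2 (Theta, w=90) cum 130
  y=3 (Alpha, w=200) cum 330
  y=3 (Zeta, w=11) cum 341
  y=4 (Epsilon, w=200) cum 541  ← median
  y=6 (Eta, w=40) cum 581
  y=6 (Delta, w=100) cum 681
  y=9 (Beta, w=100) cum 781
⇒ y* = 4

(2, 4)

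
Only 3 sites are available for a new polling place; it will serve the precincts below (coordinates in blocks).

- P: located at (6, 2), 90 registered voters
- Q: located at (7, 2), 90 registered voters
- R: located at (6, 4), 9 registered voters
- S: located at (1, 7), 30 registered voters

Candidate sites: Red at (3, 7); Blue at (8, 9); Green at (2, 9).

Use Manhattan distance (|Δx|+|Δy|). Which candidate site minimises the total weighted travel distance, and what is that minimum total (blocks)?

Total weighted distance at each candidate:
  Red (3, 7): total = 1644
  Blue (8, 9): total = 1863
  Green (2, 9): total = 2241
Minimum is at Red with total 1644 blocks.

Red, total 1644 blocks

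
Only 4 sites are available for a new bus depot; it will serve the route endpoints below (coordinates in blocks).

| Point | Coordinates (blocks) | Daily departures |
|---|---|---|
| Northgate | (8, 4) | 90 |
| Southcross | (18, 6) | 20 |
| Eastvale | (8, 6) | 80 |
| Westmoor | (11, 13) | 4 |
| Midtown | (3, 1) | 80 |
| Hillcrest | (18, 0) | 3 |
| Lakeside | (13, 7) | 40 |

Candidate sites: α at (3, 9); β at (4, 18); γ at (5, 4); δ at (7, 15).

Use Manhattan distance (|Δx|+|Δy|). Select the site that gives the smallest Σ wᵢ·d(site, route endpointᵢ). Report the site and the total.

γ, total 1921 blocks

Total weighted distance at each candidate:
  α (3, 9): total = 3140
  β (4, 18): total = 5804
  γ (5, 4): total = 1921
  δ (7, 15): total = 4382
Minimum is at γ with total 1921 blocks.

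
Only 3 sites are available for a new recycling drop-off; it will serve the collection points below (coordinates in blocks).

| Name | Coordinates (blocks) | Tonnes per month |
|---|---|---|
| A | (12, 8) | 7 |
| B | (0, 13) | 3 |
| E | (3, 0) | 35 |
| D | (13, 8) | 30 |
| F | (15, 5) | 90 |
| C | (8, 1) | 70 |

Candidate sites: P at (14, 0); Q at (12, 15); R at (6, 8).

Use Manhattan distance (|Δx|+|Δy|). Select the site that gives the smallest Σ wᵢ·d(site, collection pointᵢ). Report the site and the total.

Total weighted distance at each candidate:
  P (14, 0): total = 1836
  Q (12, 15): total = 3601
  R (6, 8): total = 2380
Minimum is at P with total 1836 blocks.

P, total 1836 blocks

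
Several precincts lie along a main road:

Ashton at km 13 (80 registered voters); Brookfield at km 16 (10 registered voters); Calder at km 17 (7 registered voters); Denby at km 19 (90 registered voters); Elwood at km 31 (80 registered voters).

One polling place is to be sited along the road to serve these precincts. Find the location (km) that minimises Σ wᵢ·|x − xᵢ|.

For a sum of weighted absolute distances on a line, the optimum is the weighted median (not the mean). Total weight W = 267; half-weight = 133.5.
Sort by position and accumulate weight:
  km 13 (Ashton, w=80) → cum 80
  km 16 (Brookfield, w=10) → cum 90
  km 17 (Calder, w=7) → cum 97
  km 19 (Denby, w=90) → cum 187  ≥ 133.5 → median here
  km 31 (Elwood, w=80) → cum 267
Optimal location: km 19.

x = 19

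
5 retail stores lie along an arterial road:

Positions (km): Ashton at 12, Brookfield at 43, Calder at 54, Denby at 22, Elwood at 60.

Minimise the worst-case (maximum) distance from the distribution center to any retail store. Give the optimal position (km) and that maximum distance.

location 36, max distance 24

The 1-center on a line is the midpoint of the two extreme points: leftmost at 12, rightmost at 60.
Optimal location = (12 + 60)/2 = 36; maximum distance = (60 − 12)/2 = 24.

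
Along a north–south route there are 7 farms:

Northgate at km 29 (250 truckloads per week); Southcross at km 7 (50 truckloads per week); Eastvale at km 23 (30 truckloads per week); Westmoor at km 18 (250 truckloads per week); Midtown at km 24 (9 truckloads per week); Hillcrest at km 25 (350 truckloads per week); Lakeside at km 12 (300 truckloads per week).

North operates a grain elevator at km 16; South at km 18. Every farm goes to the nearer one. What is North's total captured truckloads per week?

350

The indifferent point is the midpoint (16+18)/2 = 17; farms left of it (closer to North at 16) go to North, those right go to South.
  Southcross at 7 (w=50) → North
  Lakeside at 12 (w=300) → North
  Westmoor at 18 (w=250) → South
  Eastvale at 23 (w=30) → South
  Midtown at 24 (w=9) → South
  Hillcrest at 25 (w=350) → South
  Northgate at 29 (w=250) → South
North captures 350; South captures 889.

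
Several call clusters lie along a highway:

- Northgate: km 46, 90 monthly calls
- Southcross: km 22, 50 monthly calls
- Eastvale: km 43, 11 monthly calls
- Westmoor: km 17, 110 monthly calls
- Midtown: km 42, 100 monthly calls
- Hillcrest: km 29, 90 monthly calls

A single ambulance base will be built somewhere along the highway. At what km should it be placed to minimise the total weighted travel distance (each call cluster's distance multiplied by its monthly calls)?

x = 29

For a sum of weighted absolute distances on a line, the optimum is the weighted median (not the mean). Total weight W = 451; half-weight = 225.5.
Sort by position and accumulate weight:
  km 17 (Westmoor, w=110) → cum 110
  km 22 (Southcross, w=50) → cum 160
  km 29 (Hillcrest, w=90) → cum 250  ≥ 225.5 → median here
  km 42 (Midtown, w=100) → cum 350
  km 43 (Eastvale, w=11) → cum 361
  km 46 (Northgate, w=90) → cum 451
Optimal location: km 29.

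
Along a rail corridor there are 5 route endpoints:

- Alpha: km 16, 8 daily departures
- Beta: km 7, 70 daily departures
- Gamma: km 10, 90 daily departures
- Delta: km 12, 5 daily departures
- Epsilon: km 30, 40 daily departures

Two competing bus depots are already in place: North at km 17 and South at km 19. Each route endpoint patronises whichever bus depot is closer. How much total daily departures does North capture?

173

The indifferent point is the midpoint (17+19)/2 = 18; route endpoints left of it (closer to North at 17) go to North, those right go to South.
  Beta at 7 (w=70) → North
  Gamma at 10 (w=90) → North
  Delta at 12 (w=5) → North
  Alpha at 16 (w=8) → North
  Epsilon at 30 (w=40) → South
North captures 173; South captures 40.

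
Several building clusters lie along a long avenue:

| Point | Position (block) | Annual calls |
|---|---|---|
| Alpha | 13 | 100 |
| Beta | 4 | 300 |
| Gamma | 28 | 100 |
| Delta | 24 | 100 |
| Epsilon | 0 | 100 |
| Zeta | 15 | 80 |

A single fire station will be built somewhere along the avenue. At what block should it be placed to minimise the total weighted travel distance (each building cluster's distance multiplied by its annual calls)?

x = 4

For a sum of weighted absolute distances on a line, the optimum is the weighted median (not the mean). Total weight W = 780; half-weight = 390.
Sort by position and accumulate weight:
  block 0 (Epsilon, w=100) → cum 100
  block 4 (Beta, w=300) → cum 400  ≥ 390 → median here
  block 13 (Alpha, w=100) → cum 500
  block 15 (Zeta, w=80) → cum 580
  block 24 (Delta, w=100) → cum 680
  block 28 (Gamma, w=100) → cum 780
Optimal location: block 4.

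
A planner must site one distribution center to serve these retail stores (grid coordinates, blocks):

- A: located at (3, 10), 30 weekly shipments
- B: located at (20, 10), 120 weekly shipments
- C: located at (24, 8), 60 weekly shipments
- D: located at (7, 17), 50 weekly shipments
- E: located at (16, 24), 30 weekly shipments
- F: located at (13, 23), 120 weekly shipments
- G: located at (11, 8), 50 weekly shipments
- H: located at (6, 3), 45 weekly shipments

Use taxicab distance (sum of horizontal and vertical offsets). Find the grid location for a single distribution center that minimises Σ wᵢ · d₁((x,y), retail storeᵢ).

Manhattan distance separates: Σwᵢ(|x−xᵢ|+|y−yᵢ|) = Σwᵢ|x−xᵢ| + Σwᵢ|y−yᵢ|, so x and y are optimised independently as 1-D weighted medians.
Total weight W = 505; half = 252.5.
x-coordinate, sorted with cumulative weight:
  x=3 (A, w=30) cum 30
  x=6 (H, w=45) cum 75
  x=7 (D, w=50) cum 125
  x=11 (G, w=50) cum 175
  x=13 (F, w=120) cum 295  ← median
  x=16 (E, w=30) cum 325
  x=20 (B, w=120) cum 445
  x=24 (C, w=60) cum 505
⇒ x* = 13
y-coordinate, sorted with cumulative weight:
  y=3 (H, w=45) cum 45
  y=8 (C, w=60) cum 105
  y=8 (G, w=50) cum 155
  y=10 (A, w=30) cum 185
  y=10 (B, w=120) cum 305  ← median
  y=17 (D, w=50) cum 355
  y=23 (F, w=120) cum 475
  y=24 (E, w=30) cum 505
⇒ y* = 10

(13, 10)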